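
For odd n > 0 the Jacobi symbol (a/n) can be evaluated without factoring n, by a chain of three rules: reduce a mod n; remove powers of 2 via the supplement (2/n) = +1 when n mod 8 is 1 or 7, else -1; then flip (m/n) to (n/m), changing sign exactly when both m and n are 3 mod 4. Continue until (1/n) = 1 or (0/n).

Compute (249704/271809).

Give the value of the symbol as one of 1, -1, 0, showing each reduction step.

249704 = 2^3·31213; (2/271809) = +1 since 271809 mod 8 = 1, so (249704/271809) = (+1)^3·(31213/271809); sign now +1
reciprocity: (31213/271809) = +1·(271809/31213) since 31213 mod 4 = 1, 271809 mod 4 = 1; sign now +1
(271809/31213) = (22105/31213)   [reduce mod 31213]
reciprocity: (22105/31213) = +1·(31213/22105) since 22105 mod 4 = 1, 31213 mod 4 = 1; sign now +1
(31213/22105) = (9108/22105)   [reduce mod 22105]
9108 = 2^2·2277; (2/22105) = +1 since 22105 mod 8 = 1, so (9108/22105) = (+1)^2·(2277/22105); sign now +1
reciprocity: (2277/22105) = +1·(22105/2277) since 2277 mod 4 = 1, 22105 mod 4 = 1; sign now +1
(22105/2277) = (1612/2277)   [reduce mod 2277]
1612 = 2^2·403; (2/2277) = -1 since 2277 mod 8 = 5, so (1612/2277) = (-1)^2·(403/2277); sign now +1
reciprocity: (403/2277) = +1·(2277/403) since 403 mod 4 = 3, 2277 mod 4 = 1; sign now +1
(2277/403) = (262/403)   [reduce mod 403]
262 = 2^1·131; (2/403) = -1 since 403 mod 8 = 3, so (262/403) = (-1)^1·(131/403); sign now -1
reciprocity: (131/403) = -1·(403/131) since 131 mod 4 = 3, 403 mod 4 = 3; sign now +1
(403/131) = (10/131)   [reduce mod 131]
10 = 2^1·5; (2/131) = -1 since 131 mod 8 = 3, so (10/131) = (-1)^1·(5/131); sign now -1
reciprocity: (5/131) = +1·(131/5) since 5 mod 4 = 1, 131 mod 4 = 3; sign now -1
(131/5) = (1/5)   [reduce mod 5]
(1/5) = 1; final value = sign = -1

-1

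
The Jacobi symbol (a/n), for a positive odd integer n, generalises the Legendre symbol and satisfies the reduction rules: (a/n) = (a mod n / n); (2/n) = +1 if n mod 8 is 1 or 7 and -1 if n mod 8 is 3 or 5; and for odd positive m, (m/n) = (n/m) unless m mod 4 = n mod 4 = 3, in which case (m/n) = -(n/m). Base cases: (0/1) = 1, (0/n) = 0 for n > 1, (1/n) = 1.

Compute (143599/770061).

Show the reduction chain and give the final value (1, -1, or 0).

1

reciprocity: (143599/770061) = +1·(770061/143599) since 143599 mod 4 = 3, 770061 mod 4 = 1; sign now +1
(770061/143599) = (52066/143599)   [reduce mod 143599]
52066 = 2^1·26033; (2/143599) = +1 since 143599 mod 8 = 7, so (52066/143599) = (+1)^1·(26033/143599); sign now +1
reciprocity: (26033/143599) = +1·(143599/26033) since 26033 mod 4 = 1, 143599 mod 4 = 3; sign now +1
(143599/26033) = (13434/26033)   [reduce mod 26033]
13434 = 2^1·6717; (2/26033) = +1 since 26033 mod 8 = 1, so (13434/26033) = (+1)^1·(6717/26033); sign now +1
reciprocity: (6717/26033) = +1·(26033/6717) since 6717 mod 4 = 1, 26033 mod 4 = 1; sign now +1
(26033/6717) = (5882/6717)   [reduce mod 6717]
5882 = 2^1·2941; (2/6717) = -1 since 6717 mod 8 = 5, so (5882/6717) = (-1)^1·(2941/6717); sign now -1
reciprocity: (2941/6717) = +1·(6717/2941) since 2941 mod 4 = 1, 6717 mod 4 = 1; sign now -1
(6717/2941) = (835/2941)   [reduce mod 2941]
reciprocity: (835/2941) = +1·(2941/835) since 835 mod 4 = 3, 2941 mod 4 = 1; sign now -1
(2941/835) = (436/835)   [reduce mod 835]
436 = 2^2·109; (2/835) = -1 since 835 mod 8 = 3, so (436/835) = (-1)^2·(109/835); sign now -1
reciprocity: (109/835) = +1·(835/109) since 109 mod 4 = 1, 835 mod 4 = 3; sign now -1
(835/109) = (72/109)   [reduce mod 109]
72 = 2^3·9; (2/109) = -1 since 109 mod 8 = 5, so (72/109) = (-1)^3·(9/109); sign now +1
reciprocity: (9/109) = +1·(109/9) since 9 mod 4 = 1, 109 mod 4 = 1; sign now +1
(109/9) = (1/9)   [reduce mod 9]
(1/9) = 1; final value = sign = +1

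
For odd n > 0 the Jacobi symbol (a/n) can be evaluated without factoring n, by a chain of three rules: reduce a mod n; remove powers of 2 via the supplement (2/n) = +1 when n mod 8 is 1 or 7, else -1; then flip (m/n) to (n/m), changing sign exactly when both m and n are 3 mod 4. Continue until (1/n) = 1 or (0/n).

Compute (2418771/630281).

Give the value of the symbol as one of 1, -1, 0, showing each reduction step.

1

(2418771/630281) = (527928/630281)   [reduce mod 630281]
527928 = 2^3·65991; (2/630281) = +1 since 630281 mod 8 = 1, so (527928/630281) = (+1)^3·(65991/630281); sign now +1
reciprocity: (65991/630281) = +1·(630281/65991) since 65991 mod 4 = 3, 630281 mod 4 = 1; sign now +1
(630281/65991) = (36362/65991)   [reduce mod 65991]
36362 = 2^1·18181; (2/65991) = +1 since 65991 mod 8 = 7, so (36362/65991) = (+1)^1·(18181/65991); sign now +1
reciprocity: (18181/65991) = +1·(65991/18181) since 18181 mod 4 = 1, 65991 mod 4 = 3; sign now +1
(65991/18181) = (11448/18181)   [reduce mod 18181]
11448 = 2^3·1431; (2/18181) = -1 since 18181 mod 8 = 5, so (11448/18181) = (-1)^3·(1431/18181); sign now -1
reciprocity: (1431/18181) = +1·(18181/1431) since 1431 mod 4 = 3, 18181 mod 4 = 1; sign now -1
(18181/1431) = (1009/1431)   [reduce mod 1431]
reciprocity: (1009/1431) = +1·(1431/1009) since 1009 mod 4 = 1, 1431 mod 4 = 3; sign now -1
(1431/1009) = (422/1009)   [reduce mod 1009]
422 = 2^1·211; (2/1009) = +1 since 1009 mod 8 = 1, so (422/1009) = (+1)^1·(211/1009); sign now -1
reciprocity: (211/1009) = +1·(1009/211) since 211 mod 4 = 3, 1009 mod 4 = 1; sign now -1
(1009/211) = (165/211)   [reduce mod 211]
reciprocity: (165/211) = +1·(211/165) since 165 mod 4 = 1, 211 mod 4 = 3; sign now -1
(211/165) = (46/165)   [reduce mod 165]
46 = 2^1·23; (2/165) = -1 since 165 mod 8 = 5, so (46/165) = (-1)^1·(23/165); sign now +1
reciprocity: (23/165) = +1·(165/23) since 23 mod 4 = 3, 165 mod 4 = 1; sign now +1
(165/23) = (4/23)   [reduce mod 23]
4 = 2^2·1; (2/23) = +1 since 23 mod 8 = 7, so (4/23) = (+1)^2·(1/23); sign now +1
(1/23) = 1; final value = sign = +1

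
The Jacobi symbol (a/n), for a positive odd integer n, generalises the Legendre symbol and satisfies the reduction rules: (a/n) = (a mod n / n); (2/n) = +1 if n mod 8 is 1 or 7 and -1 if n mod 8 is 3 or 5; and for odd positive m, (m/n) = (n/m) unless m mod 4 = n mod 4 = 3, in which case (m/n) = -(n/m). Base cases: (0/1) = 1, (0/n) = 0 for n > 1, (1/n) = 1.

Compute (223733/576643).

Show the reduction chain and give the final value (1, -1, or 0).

1

flip (223733/576643) -> (576643/223733): both odd, 223733 mod 4 = 1, 576643 mod 4 = 3, so the flip contributes +1; sign now +1
(576643/223733): 576643 mod 223733 = 129177, so (576643/223733) = (129177/223733)
flip (129177/223733) -> (223733/129177): both odd, 129177 mod 4 = 1, 223733 mod 4 = 1, so the flip contributes +1; sign now +1
(223733/129177): 223733 mod 129177 = 94556, so (223733/129177) = (94556/129177)
factor out 2^2: 94556 = 2^2·23639; with 129177 mod 8 = 1, (2/129177) = +1; sign now +1; continue with (23639/129177)
flip (23639/129177) -> (129177/23639): both odd, 23639 mod 4 = 3, 129177 mod 4 = 1, so the flip contributes +1; sign now +1
(129177/23639): 129177 mod 23639 = 10982, so (129177/23639) = (10982/23639)
factor out 2^1: 10982 = 2^1·5491; with 23639 mod 8 = 7, (2/23639) = +1; sign now +1; continue with (5491/23639)
flip (5491/23639) -> (23639/5491): both odd, 5491 mod 4 = 3, 23639 mod 4 = 3, so the flip contributes -1; sign now -1
(23639/5491): 23639 mod 5491 = 1675, so (23639/5491) = (1675/5491)
flip (1675/5491) -> (5491/1675): both odd, 1675 mod 4 = 3, 5491 mod 4 = 3, so the flip contributes -1; sign now +1
(5491/1675): 5491 mod 1675 = 466, so (5491/1675) = (466/1675)
factor out 2^1: 466 = 2^1·233; with 1675 mod 8 = 3, (2/1675) = -1; sign now -1; continue with (233/1675)
flip (233/1675) -> (1675/233): both odd, 233 mod 4 = 1, 1675 mod 4 = 3, so the flip contributes +1; sign now -1
(1675/233): 1675 mod 233 = 44, so (1675/233) = (44/233)
factor out 2^2: 44 = 2^2·11; with 233 mod 8 = 1, (2/233) = +1; sign now -1; continue with (11/233)
flip (11/233) -> (233/11): both odd, 11 mod 4 = 3, 233 mod 4 = 1, so the flip contributes +1; sign now -1
(233/11): 233 mod 11 = 2, so (233/11) = (2/11)
factor out 2^1: 2 = 2^1·1; with 11 mod 8 = 3, (2/11) = -1; sign now +1; continue with (1/11)
reached (1/11) = 1, so the symbol is +1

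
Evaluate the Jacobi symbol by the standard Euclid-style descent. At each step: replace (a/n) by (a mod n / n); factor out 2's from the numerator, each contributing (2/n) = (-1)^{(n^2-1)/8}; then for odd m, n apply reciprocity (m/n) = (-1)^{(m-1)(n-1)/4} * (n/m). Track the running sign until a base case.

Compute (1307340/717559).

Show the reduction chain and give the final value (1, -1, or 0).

-1

(1307340/717559) = (589781/717559)   [reduce mod 717559]
reciprocity: (589781/717559) = +1·(717559/589781) since 589781 mod 4 = 1, 717559 mod 4 = 3; sign now +1
(717559/589781) = (127778/589781)   [reduce mod 589781]
127778 = 2^1·63889; (2/589781) = -1 since 589781 mod 8 = 5, so (127778/589781) = (-1)^1·(63889/589781); sign now -1
reciprocity: (63889/589781) = +1·(589781/63889) since 63889 mod 4 = 1, 589781 mod 4 = 1; sign now -1
(589781/63889) = (14780/63889)   [reduce mod 63889]
14780 = 2^2·3695; (2/63889) = +1 since 63889 mod 8 = 1, so (14780/63889) = (+1)^2·(3695/63889); sign now -1
reciprocity: (3695/63889) = +1·(63889/3695) since 3695 mod 4 = 3, 63889 mod 4 = 1; sign now -1
(63889/3695) = (1074/3695)   [reduce mod 3695]
1074 = 2^1·537; (2/3695) = +1 since 3695 mod 8 = 7, so (1074/3695) = (+1)^1·(537/3695); sign now -1
reciprocity: (537/3695) = +1·(3695/537) since 537 mod 4 = 1, 3695 mod 4 = 3; sign now -1
(3695/537) = (473/537)   [reduce mod 537]
reciprocity: (473/537) = +1·(537/473) since 473 mod 4 = 1, 537 mod 4 = 1; sign now -1
(537/473) = (64/473)   [reduce mod 473]
64 = 2^6·1; (2/473) = +1 since 473 mod 8 = 1, so (64/473) = (+1)^6·(1/473); sign now -1
(1/473) = 1; final value = sign = -1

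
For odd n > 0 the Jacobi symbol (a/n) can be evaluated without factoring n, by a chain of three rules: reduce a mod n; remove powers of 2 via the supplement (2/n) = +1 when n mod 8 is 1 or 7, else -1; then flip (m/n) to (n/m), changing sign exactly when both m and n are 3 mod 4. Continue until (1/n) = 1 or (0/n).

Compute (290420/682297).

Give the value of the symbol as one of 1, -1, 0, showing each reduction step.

290420 = 2^2·72605; (2/682297) = +1 since 682297 mod 8 = 1, so (290420/682297) = (+1)^2·(72605/682297); sign now +1
reciprocity: (72605/682297) = +1·(682297/72605) since 72605 mod 4 = 1, 682297 mod 4 = 1; sign now +1
(682297/72605) = (28852/72605)   [reduce mod 72605]
28852 = 2^2·7213; (2/72605) = -1 since 72605 mod 8 = 5, so (28852/72605) = (-1)^2·(7213/72605); sign now +1
reciprocity: (7213/72605) = +1·(72605/7213) since 7213 mod 4 = 1, 72605 mod 4 = 1; sign now +1
(72605/7213) = (475/7213)   [reduce mod 7213]
reciprocity: (475/7213) = +1·(7213/475) since 475 mod 4 = 3, 7213 mod 4 = 1; sign now +1
(7213/475) = (88/475)   [reduce mod 475]
88 = 2^3·11; (2/475) = -1 since 475 mod 8 = 3, so (88/475) = (-1)^3·(11/475); sign now -1
reciprocity: (11/475) = -1·(475/11) since 11 mod 4 = 3, 475 mod 4 = 3; sign now +1
(475/11) = (2/11)   [reduce mod 11]
2 = 2^1·1; (2/11) = -1 since 11 mod 8 = 3, so (2/11) = (-1)^1·(1/11); sign now -1
(1/11) = 1; final value = sign = -1

-1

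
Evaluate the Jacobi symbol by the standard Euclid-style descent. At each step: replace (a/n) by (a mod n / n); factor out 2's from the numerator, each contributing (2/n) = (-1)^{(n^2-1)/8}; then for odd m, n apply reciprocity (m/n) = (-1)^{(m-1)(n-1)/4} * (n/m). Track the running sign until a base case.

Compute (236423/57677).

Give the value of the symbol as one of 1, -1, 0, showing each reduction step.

-1

(236423/57677): 236423 mod 57677 = 5715, so (236423/57677) = (5715/57677)
flip (5715/57677) -> (57677/5715): both odd, 5715 mod 4 = 3, 57677 mod 4 = 1, so the flip contributes +1; sign now +1
(57677/5715): 57677 mod 5715 = 527, so (57677/5715) = (527/5715)
flip (527/5715) -> (5715/527): both odd, 527 mod 4 = 3, 5715 mod 4 = 3, so the flip contributes -1; sign now -1
(5715/527): 5715 mod 527 = 445, so (5715/527) = (445/527)
flip (445/527) -> (527/445): both odd, 445 mod 4 = 1, 527 mod 4 = 3, so the flip contributes +1; sign now -1
(527/445): 527 mod 445 = 82, so (527/445) = (82/445)
factor out 2^1: 82 = 2^1·41; with 445 mod 8 = 5, (2/445) = -1; sign now +1; continue with (41/445)
flip (41/445) -> (445/41): both odd, 41 mod 4 = 1, 445 mod 4 = 1, so the flip contributes +1; sign now +1
(445/41): 445 mod 41 = 35, so (445/41) = (35/41)
flip (35/41) -> (41/35): both odd, 35 mod 4 = 3, 41 mod 4 = 1, so the flip contributes +1; sign now +1
(41/35): 41 mod 35 = 6, so (41/35) = (6/35)
factor out 2^1: 6 = 2^1·3; with 35 mod 8 = 3, (2/35) = -1; sign now -1; continue with (3/35)
flip (3/35) -> (35/3): both odd, 3 mod 4 = 3, 35 mod 4 = 3, so the flip contributes -1; sign now +1
(35/3): 35 mod 3 = 2, so (35/3) = (2/3)
factor out 2^1: 2 = 2^1·1; with 3 mod 8 = 3, (2/3) = -1; sign now -1; continue with (1/3)
reached (1/3) = 1, so the symbol is -1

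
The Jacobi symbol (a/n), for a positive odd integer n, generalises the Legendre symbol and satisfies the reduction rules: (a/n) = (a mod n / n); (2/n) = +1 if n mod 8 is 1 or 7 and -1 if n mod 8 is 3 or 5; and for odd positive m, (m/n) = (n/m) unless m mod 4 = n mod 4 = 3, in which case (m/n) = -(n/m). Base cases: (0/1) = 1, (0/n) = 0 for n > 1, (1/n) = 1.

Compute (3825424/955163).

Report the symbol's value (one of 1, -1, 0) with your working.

(3825424/955163) = (4772/955163)   [reduce mod 955163]
4772 = 2^2·1193; (2/955163) = -1 since 955163 mod 8 = 3, so (4772/955163) = (-1)^2·(1193/955163); sign now +1
reciprocity: (1193/955163) = +1·(955163/1193) since 1193 mod 4 = 1, 955163 mod 4 = 3; sign now +1
(955163/1193) = (763/1193)   [reduce mod 1193]
reciprocity: (763/1193) = +1·(1193/763) since 763 mod 4 = 3, 1193 mod 4 = 1; sign now +1
(1193/763) = (430/763)   [reduce mod 763]
430 = 2^1·215; (2/763) = -1 since 763 mod 8 = 3, so (430/763) = (-1)^1·(215/763); sign now -1
reciprocity: (215/763) = -1·(763/215) since 215 mod 4 = 3, 763 mod 4 = 3; sign now +1
(763/215) = (118/215)   [reduce mod 215]
118 = 2^1·59; (2/215) = +1 since 215 mod 8 = 7, so (118/215) = (+1)^1·(59/215); sign now +1
reciprocity: (59/215) = -1·(215/59) since 59 mod 4 = 3, 215 mod 4 = 3; sign now -1
(215/59) = (38/59)   [reduce mod 59]
38 = 2^1·19; (2/59) = -1 since 59 mod 8 = 3, so (38/59) = (-1)^1·(19/59); sign now +1
reciprocity: (19/59) = -1·(59/19) since 19 mod 4 = 3, 59 mod 4 = 3; sign now -1
(59/19) = (2/19)   [reduce mod 19]
2 = 2^1·1; (2/19) = -1 since 19 mod 8 = 3, so (2/19) = (-1)^1·(1/19); sign now +1
(1/19) = 1; final value = sign = +1

1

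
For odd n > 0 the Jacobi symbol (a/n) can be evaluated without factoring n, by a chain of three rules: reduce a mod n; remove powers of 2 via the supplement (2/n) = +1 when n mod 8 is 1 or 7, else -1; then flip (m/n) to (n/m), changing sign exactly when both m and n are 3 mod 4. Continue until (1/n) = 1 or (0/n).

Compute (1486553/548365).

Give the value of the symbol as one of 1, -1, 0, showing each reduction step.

-1

(1486553/548365) = (389823/548365)   [reduce mod 548365]
reciprocity: (389823/548365) = +1·(548365/389823) since 389823 mod 4 = 3, 548365 mod 4 = 1; sign now +1
(548365/389823) = (158542/389823)   [reduce mod 389823]
158542 = 2^1·79271; (2/389823) = +1 since 389823 mod 8 = 7, so (158542/389823) = (+1)^1·(79271/389823); sign now +1
reciprocity: (79271/389823) = -1·(389823/79271) since 79271 mod 4 = 3, 389823 mod 4 = 3; sign now -1
(389823/79271) = (72739/79271)   [reduce mod 79271]
reciprocity: (72739/79271) = -1·(79271/72739) since 72739 mod 4 = 3, 79271 mod 4 = 3; sign now +1
(79271/72739) = (6532/72739)   [reduce mod 72739]
6532 = 2^2·1633; (2/72739) = -1 since 72739 mod 8 = 3, so (6532/72739) = (-1)^2·(1633/72739); sign now +1
reciprocity: (1633/72739) = +1·(72739/1633) since 1633 mod 4 = 1, 72739 mod 4 = 3; sign now +1
(72739/1633) = (887/1633)   [reduce mod 1633]
reciprocity: (887/1633) = +1·(1633/887) since 887 mod 4 = 3, 1633 mod 4 = 1; sign now +1
(1633/887) = (746/887)   [reduce mod 887]
746 = 2^1·373; (2/887) = +1 since 887 mod 8 = 7, so (746/887) = (+1)^1·(373/887); sign now +1
reciprocity: (373/887) = +1·(887/373) since 373 mod 4 = 1, 887 mod 4 = 3; sign now +1
(887/373) = (141/373)   [reduce mod 373]
reciprocity: (141/373) = +1·(373/141) since 141 mod 4 = 1, 373 mod 4 = 1; sign now +1
(373/141) = (91/141)   [reduce mod 141]
reciprocity: (91/141) = +1·(141/91) since 91 mod 4 = 3, 141 mod 4 = 1; sign now +1
(141/91) = (50/91)   [reduce mod 91]
50 = 2^1·25; (2/91) = -1 since 91 mod 8 = 3, so (50/91) = (-1)^1·(25/91); sign now -1
reciprocity: (25/91) = +1·(91/25) since 25 mod 4 = 1, 91 mod 4 = 3; sign now -1
(91/25) = (16/25)   [reduce mod 25]
16 = 2^4·1; (2/25) = +1 since 25 mod 8 = 1, so (16/25) = (+1)^4·(1/25); sign now -1
(1/25) = 1; final value = sign = -1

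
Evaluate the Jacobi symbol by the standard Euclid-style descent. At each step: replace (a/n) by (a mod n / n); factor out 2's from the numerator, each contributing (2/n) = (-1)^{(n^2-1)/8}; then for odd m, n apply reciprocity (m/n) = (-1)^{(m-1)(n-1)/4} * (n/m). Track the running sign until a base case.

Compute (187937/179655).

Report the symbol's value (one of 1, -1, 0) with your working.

-1

(187937/179655): 187937 mod 179655 = 8282, so (187937/179655) = (8282/179655)
factor out 2^1: 8282 = 2^1·4141; with 179655 mod 8 = 7, (2/179655) = +1; sign now +1; continue with (4141/179655)
flip (4141/179655) -> (179655/4141): both odd, 4141 mod 4 = 1, 179655 mod 4 = 3, so the flip contributes +1; sign now +1
(179655/4141): 179655 mod 4141 = 1592, so (179655/4141) = (1592/4141)
factor out 2^3: 1592 = 2^3·199; with 4141 mod 8 = 5, (2/4141) = -1; sign now -1; continue with (199/4141)
flip (199/4141) -> (4141/199): both odd, 199 mod 4 = 3, 4141 mod 4 = 1, so the flip contributes +1; sign now -1
(4141/199): 4141 mod 199 = 161, so (4141/199) = (161/199)
flip (161/199) -> (199/161): both odd, 161 mod 4 = 1, 199 mod 4 = 3, so the flip contributes +1; sign now -1
(199/161): 199 mod 161 = 38, so (199/161) = (38/161)
factor out 2^1: 38 = 2^1·19; with 161 mod 8 = 1, (2/161) = +1; sign now -1; continue with (19/161)
flip (19/161) -> (161/19): both odd, 19 mod 4 = 3, 161 mod 4 = 1, so the flip contributes +1; sign now -1
(161/19): 161 mod 19 = 9, so (161/19) = (9/19)
flip (9/19) -> (19/9): both odd, 9 mod 4 = 1, 19 mod 4 = 3, so the flip contributes +1; sign now -1
(19/9): 19 mod 9 = 1, so (19/9) = (1/9)
reached (1/9) = 1, so the symbol is -1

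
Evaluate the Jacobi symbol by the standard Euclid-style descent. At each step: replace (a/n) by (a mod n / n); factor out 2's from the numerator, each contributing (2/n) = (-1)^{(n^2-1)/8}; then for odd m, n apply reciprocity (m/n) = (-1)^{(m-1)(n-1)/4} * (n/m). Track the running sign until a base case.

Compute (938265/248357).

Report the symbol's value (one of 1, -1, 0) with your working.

1

(938265/248357) = (193194/248357)   [reduce mod 248357]
193194 = 2^1·96597; (2/248357) = -1 since 248357 mod 8 = 5, so (193194/248357) = (-1)^1·(96597/248357); sign now -1
reciprocity: (96597/248357) = +1·(248357/96597) since 96597 mod 4 = 1, 248357 mod 4 = 1; sign now -1
(248357/96597) = (55163/96597)   [reduce mod 96597]
reciprocity: (55163/96597) = +1·(96597/55163) since 55163 mod 4 = 3, 96597 mod 4 = 1; sign now -1
(96597/55163) = (41434/55163)   [reduce mod 55163]
41434 = 2^1·20717; (2/55163) = -1 since 55163 mod 8 = 3, so (41434/55163) = (-1)^1·(20717/55163); sign now +1
reciprocity: (20717/55163) = +1·(55163/20717) since 20717 mod 4 = 1, 55163 mod 4 = 3; sign now +1
(55163/20717) = (13729/20717)   [reduce mod 20717]
reciprocity: (13729/20717) = +1·(20717/13729) since 13729 mod 4 = 1, 20717 mod 4 = 1; sign now +1
(20717/13729) = (6988/13729)   [reduce mod 13729]
6988 = 2^2·1747; (2/13729) = +1 since 13729 mod 8 = 1, so (6988/13729) = (+1)^2·(1747/13729); sign now +1
reciprocity: (1747/13729) = +1·(13729/1747) since 1747 mod 4 = 3, 13729 mod 4 = 1; sign now +1
(13729/1747) = (1500/1747)   [reduce mod 1747]
1500 = 2^2·375; (2/1747) = -1 since 1747 mod 8 = 3, so (1500/1747) = (-1)^2·(375/1747); sign now +1
reciprocity: (375/1747) = -1·(1747/375) since 375 mod 4 = 3, 1747 mod 4 = 3; sign now -1
(1747/375) = (247/375)   [reduce mod 375]
reciprocity: (247/375) = -1·(375/247) since 247 mod 4 = 3, 375 mod 4 = 3; sign now +1
(375/247) = (128/247)   [reduce mod 247]
128 = 2^7·1; (2/247) = +1 since 247 mod 8 = 7, so (128/247) = (+1)^7·(1/247); sign now +1
(1/247) = 1; final value = sign = +1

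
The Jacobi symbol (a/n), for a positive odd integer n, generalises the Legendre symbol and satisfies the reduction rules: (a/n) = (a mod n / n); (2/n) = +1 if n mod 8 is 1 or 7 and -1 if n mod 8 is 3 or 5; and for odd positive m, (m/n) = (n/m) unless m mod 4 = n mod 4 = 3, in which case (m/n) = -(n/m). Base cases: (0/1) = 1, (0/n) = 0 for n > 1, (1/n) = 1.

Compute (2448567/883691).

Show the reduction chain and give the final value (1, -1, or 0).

-1

(2448567/883691): 2448567 mod 883691 = 681185, so (2448567/883691) = (681185/883691)
flip (681185/883691) -> (883691/681185): both odd, 681185 mod 4 = 1, 883691 mod 4 = 3, so the flip contributes +1; sign now +1
(883691/681185): 883691 mod 681185 = 202506, so (883691/681185) = (202506/681185)
factor out 2^1: 202506 = 2^1·101253; with 681185 mod 8 = 1, (2/681185) = +1; sign now +1; continue with (101253/681185)
flip (101253/681185) -> (681185/101253): both odd, 101253 mod 4 = 1, 681185 mod 4 = 1, so the flip contributes +1; sign now +1
(681185/101253): 681185 mod 101253 = 73667, so (681185/101253) = (73667/101253)
flip (73667/101253) -> (101253/73667): both odd, 73667 mod 4 = 3, 101253 mod 4 = 1, so the flip contributes +1; sign now +1
(101253/73667): 101253 mod 73667 = 27586, so (101253/73667) = (27586/73667)
factor out 2^1: 27586 = 2^1·13793; with 73667 mod 8 = 3, (2/73667) = -1; sign now -1; continue with (13793/73667)
flip (13793/73667) -> (73667/13793): both odd, 13793 mod 4 = 1, 73667 mod 4 = 3, so the flip contributes +1; sign now -1
(73667/13793): 73667 mod 13793 = 4702, so (73667/13793) = (4702/13793)
factor out 2^1: 4702 = 2^1·2351; with 13793 mod 8 = 1, (2/13793) = +1; sign now -1; continue with (2351/13793)
flip (2351/13793) -> (13793/2351): both odd, 2351 mod 4 = 3, 13793 mod 4 = 1, so the flip contributes +1; sign now -1
(13793/2351): 13793 mod 2351 = 2038, so (13793/2351) = (2038/2351)
factor out 2^1: 2038 = 2^1·1019; with 2351 mod 8 = 7, (2/2351) = +1; sign now -1; continue with (1019/2351)
flip (1019/2351) -> (2351/1019): both odd, 1019 mod 4 = 3, 2351 mod 4 = 3, so the flip contributes -1; sign now +1
(2351/1019): 2351 mod 1019 = 313, so (2351/1019) = (313/1019)
flip (313/1019) -> (1019/313): both odd, 313 mod 4 = 1, 1019 mod 4 = 3, so the flip contributes +1; sign now +1
(1019/313): 1019 mod 313 = 80, so (1019/313) = (80/313)
factor out 2^4: 80 = 2^4·5; with 313 mod 8 = 1, (2/313) = +1; sign now +1; continue with (5/313)
flip (5/313) -> (313/5): both odd, 5 mod 4 = 1, 313 mod 4 = 1, so the flip contributes +1; sign now +1
(313/5): 313 mod 5 = 3, so (313/5) = (3/5)
flip (3/5) -> (5/3): both odd, 3 mod 4 = 3, 5 mod 4 = 1, so the flip contributes +1; sign now +1
(5/3): 5 mod 3 = 2, so (5/3) = (2/3)
factor out 2^1: 2 = 2^1·1; with 3 mod 8 = 3, (2/3) = -1; sign now -1; continue with (1/3)
reached (1/3) = 1, so the symbol is -1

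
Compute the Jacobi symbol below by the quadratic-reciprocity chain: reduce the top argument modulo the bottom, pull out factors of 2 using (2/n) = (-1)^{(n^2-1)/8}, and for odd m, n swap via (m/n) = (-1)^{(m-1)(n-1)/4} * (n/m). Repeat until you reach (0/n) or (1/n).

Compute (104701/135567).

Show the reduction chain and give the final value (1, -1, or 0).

1

reciprocity: (104701/135567) = +1·(135567/104701) since 104701 mod 4 = 1, 135567 mod 4 = 3; sign now +1
(135567/104701) = (30866/104701)   [reduce mod 104701]
30866 = 2^1·15433; (2/104701) = -1 since 104701 mod 8 = 5, so (30866/104701) = (-1)^1·(15433/104701); sign now -1
reciprocity: (15433/104701) = +1·(104701/15433) since 15433 mod 4 = 1, 104701 mod 4 = 1; sign now -1
(104701/15433) = (12103/15433)   [reduce mod 15433]
reciprocity: (12103/15433) = +1·(15433/12103) since 12103 mod 4 = 3, 15433 mod 4 = 1; sign now -1
(15433/12103) = (3330/12103)   [reduce mod 12103]
3330 = 2^1·1665; (2/12103) = +1 since 12103 mod 8 = 7, so (3330/12103) = (+1)^1·(1665/12103); sign now -1
reciprocity: (1665/12103) = +1·(12103/1665) since 1665 mod 4 = 1, 12103 mod 4 = 3; sign now -1
(12103/1665) = (448/1665)   [reduce mod 1665]
448 = 2^6·7; (2/1665) = +1 since 1665 mod 8 = 1, so (448/1665) = (+1)^6·(7/1665); sign now -1
reciprocity: (7/1665) = +1·(1665/7) since 7 mod 4 = 3, 1665 mod 4 = 1; sign now -1
(1665/7) = (6/7)   [reduce mod 7]
6 = 2^1·3; (2/7) = +1 since 7 mod 8 = 7, so (6/7) = (+1)^1·(3/7); sign now -1
reciprocity: (3/7) = -1·(7/3) since 3 mod 4 = 3, 7 mod 4 = 3; sign now +1
(7/3) = (1/3)   [reduce mod 3]
(1/3) = 1; final value = sign = +1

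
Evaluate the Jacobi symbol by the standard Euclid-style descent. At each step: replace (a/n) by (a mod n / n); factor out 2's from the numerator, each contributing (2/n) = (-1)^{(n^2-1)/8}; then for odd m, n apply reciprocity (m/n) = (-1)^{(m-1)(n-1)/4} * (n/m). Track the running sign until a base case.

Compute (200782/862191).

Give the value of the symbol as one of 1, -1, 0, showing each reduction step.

factor out 2^1: 200782 = 2^1·100391; with 862191 mod 8 = 7, (2/862191) = +1; sign now +1; continue with (100391/862191)
flip (100391/862191) -> (862191/100391): both odd, 100391 mod 4 = 3, 862191 mod 4 = 3, so the flip contributes -1; sign now -1
(862191/100391): 862191 mod 100391 = 59063, so (862191/100391) = (59063/100391)
flip (59063/100391) -> (100391/59063): both odd, 59063 mod 4 = 3, 100391 mod 4 = 3, so the flip contributes -1; sign now +1
(100391/59063): 100391 mod 59063 = 41328, so (100391/59063) = (41328/59063)
factor out 2^4: 41328 = 2^4·2583; with 59063 mod 8 = 7, (2/59063) = +1; sign now +1; continue with (2583/59063)
flip (2583/59063) -> (59063/2583): both odd, 2583 mod 4 = 3, 59063 mod 4 = 3, so the flip contributes -1; sign now -1
(59063/2583): 59063 mod 2583 = 2237, so (59063/2583) = (2237/2583)
flip (2237/2583) -> (2583/2237): both odd, 2237 mod 4 = 1, 2583 mod 4 = 3, so the flip contributes +1; sign now -1
(2583/2237): 2583 mod 2237 = 346, so (2583/2237) = (346/2237)
factor out 2^1: 346 = 2^1·173; with 2237 mod 8 = 5, (2/2237) = -1; sign now +1; continue with (173/2237)
flip (173/2237) -> (2237/173): both odd, 173 mod 4 = 1, 2237 mod 4 = 1, so the flip contributes +1; sign now +1
(2237/173): 2237 mod 173 = 161, so (2237/173) = (161/173)
flip (161/173) -> (173/161): both odd, 161 mod 4 = 1, 173 mod 4 = 1, so the flip contributes +1; sign now +1
(173/161): 173 mod 161 = 12, so (173/161) = (12/161)
factor out 2^2: 12 = 2^2·3; with 161 mod 8 = 1, (2/161) = +1; sign now +1; continue with (3/161)
flip (3/161) -> (161/3): both odd, 3 mod 4 = 3, 161 mod 4 = 1, so the flip contributes +1; sign now +1
(161/3): 161 mod 3 = 2, so (161/3) = (2/3)
factor out 2^1: 2 = 2^1·1; with 3 mod 8 = 3, (2/3) = -1; sign now -1; continue with (1/3)
reached (1/3) = 1, so the symbol is -1

-1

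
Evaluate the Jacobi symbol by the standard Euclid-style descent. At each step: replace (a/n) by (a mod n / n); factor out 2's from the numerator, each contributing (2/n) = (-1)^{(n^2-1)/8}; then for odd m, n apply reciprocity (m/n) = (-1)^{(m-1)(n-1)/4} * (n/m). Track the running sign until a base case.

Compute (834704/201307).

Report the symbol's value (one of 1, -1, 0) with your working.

(834704/201307) = (29476/201307)   [reduce mod 201307]
29476 = 2^2·7369; (2/201307) = -1 since 201307 mod 8 = 3, so (29476/201307) = (-1)^2·(7369/201307); sign now +1
reciprocity: (7369/201307) = +1·(201307/7369) since 7369 mod 4 = 1, 201307 mod 4 = 3; sign now +1
(201307/7369) = (2344/7369)   [reduce mod 7369]
2344 = 2^3·293; (2/7369) = +1 since 7369 mod 8 = 1, so (2344/7369) = (+1)^3·(293/7369); sign now +1
reciprocity: (293/7369) = +1·(7369/293) since 293 mod 4 = 1, 7369 mod 4 = 1; sign now +1
(7369/293) = (44/293)   [reduce mod 293]
44 = 2^2·11; (2/293) = -1 since 293 mod 8 = 5, so (44/293) = (-1)^2·(11/293); sign now +1
reciprocity: (11/293) = +1·(293/11) since 11 mod 4 = 3, 293 mod 4 = 1; sign now +1
(293/11) = (7/11)   [reduce mod 11]
reciprocity: (7/11) = -1·(11/7) since 7 mod 4 = 3, 11 mod 4 = 3; sign now -1
(11/7) = (4/7)   [reduce mod 7]
4 = 2^2·1; (2/7) = +1 since 7 mod 8 = 7, so (4/7) = (+1)^2·(1/7); sign now -1
(1/7) = 1; final value = sign = -1

-1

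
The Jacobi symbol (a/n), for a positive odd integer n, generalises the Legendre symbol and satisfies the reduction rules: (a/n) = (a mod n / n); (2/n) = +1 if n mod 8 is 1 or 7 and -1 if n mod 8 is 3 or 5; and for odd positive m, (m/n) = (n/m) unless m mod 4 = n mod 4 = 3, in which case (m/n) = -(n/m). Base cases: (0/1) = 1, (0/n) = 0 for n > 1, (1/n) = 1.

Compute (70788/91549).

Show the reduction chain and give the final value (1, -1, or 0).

-1

factor out 2^2: 70788 = 2^2·17697; with 91549 mod 8 = 5, (2/91549) = -1; sign now +1; continue with (17697/91549)
flip (17697/91549) -> (91549/17697): both odd, 17697 mod 4 = 1, 91549 mod 4 = 1, so the flip contributes +1; sign now +1
(91549/17697): 91549 mod 17697 = 3064, so (91549/17697) = (3064/17697)
factor out 2^3: 3064 = 2^3·383; with 17697 mod 8 = 1, (2/17697) = +1; sign now +1; continue with (383/17697)
flip (383/17697) -> (17697/383): both odd, 383 mod 4 = 3, 17697 mod 4 = 1, so the flip contributes +1; sign now +1
(17697/383): 17697 mod 383 = 79, so (17697/383) = (79/383)
flip (79/383) -> (383/79): both odd, 79 mod 4 = 3, 383 mod 4 = 3, so the flip contributes -1; sign now -1
(383/79): 383 mod 79 = 67, so (383/79) = (67/79)
flip (67/79) -> (79/67): both odd, 67 mod 4 = 3, 79 mod 4 = 3, so the flip contributes -1; sign now +1
(79/67): 79 mod 67 = 12, so (79/67) = (12/67)
factor out 2^2: 12 = 2^2·3; with 67 mod 8 = 3, (2/67) = -1; sign now +1; continue with (3/67)
flip (3/67) -> (67/3): both odd, 3 mod 4 = 3, 67 mod 4 = 3, so the flip contributes -1; sign now -1
(67/3): 67 mod 3 = 1, so (67/3) = (1/3)
reached (1/3) = 1, so the symbol is -1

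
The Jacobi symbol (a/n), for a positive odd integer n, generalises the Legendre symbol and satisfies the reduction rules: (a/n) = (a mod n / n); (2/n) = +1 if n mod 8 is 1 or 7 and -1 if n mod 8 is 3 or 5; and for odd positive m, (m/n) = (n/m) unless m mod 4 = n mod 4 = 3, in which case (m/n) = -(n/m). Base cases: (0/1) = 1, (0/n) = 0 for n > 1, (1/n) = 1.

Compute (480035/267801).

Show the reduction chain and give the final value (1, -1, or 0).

1

(480035/267801): 480035 mod 267801 = 212234, so (480035/267801) = (212234/267801)
factor out 2^1: 212234 = 2^1·106117; with 267801 mod 8 = 1, (2/267801) = +1; sign now +1; continue with (106117/267801)
flip (106117/267801) -> (267801/106117): both odd, 106117 mod 4 = 1, 267801 mod 4 = 1, so the flip contributes +1; sign now +1
(267801/106117): 267801 mod 106117 = 55567, so (267801/106117) = (55567/106117)
flip (55567/106117) -> (106117/55567): both odd, 55567 mod 4 = 3, 106117 mod 4 = 1, so the flip contributes +1; sign now +1
(106117/55567): 106117 mod 55567 = 50550, so (106117/55567) = (50550/55567)
factor out 2^1: 50550 = 2^1·25275; with 55567 mod 8 = 7, (2/55567) = +1; sign now +1; continue with (25275/55567)
flip (25275/55567) -> (55567/25275): both odd, 25275 mod 4 = 3, 55567 mod 4 = 3, so the flip contributes -1; sign now -1
(55567/25275): 55567 mod 25275 = 5017, so (55567/25275) = (5017/25275)
flip (5017/25275) -> (25275/5017): both odd, 5017 mod 4 = 1, 25275 mod 4 = 3, so the flip contributes +1; sign now -1
(25275/5017): 25275 mod 5017 = 190, so (25275/5017) = (190/5017)
factor out 2^1: 190 = 2^1·95; with 5017 mod 8 = 1, (2/5017) = +1; sign now -1; continue with (95/5017)
flip (95/5017) -> (5017/95): both odd, 95 mod 4 = 3, 5017 mod 4 = 1, so the flip contributes +1; sign now -1
(5017/95): 5017 mod 95 = 77, so (5017/95) = (77/95)
flip (77/95) -> (95/77): both odd, 77 mod 4 = 1, 95 mod 4 = 3, so the flip contributes +1; sign now -1
(95/77): 95 mod 77 = 18, so (95/77) = (18/77)
factor out 2^1: 18 = 2^1·9; with 77 mod 8 = 5, (2/77) = -1; sign now +1; continue with (9/77)
flip (9/77) -> (77/9): both odd, 9 mod 4 = 1, 77 mod 4 = 1, so the flip contributes +1; sign now +1
(77/9): 77 mod 9 = 5, so (77/9) = (5/9)
flip (5/9) -> (9/5): both odd, 5 mod 4 = 1, 9 mod 4 = 1, so the flip contributes +1; sign now +1
(9/5): 9 mod 5 = 4, so (9/5) = (4/5)
factor out 2^2: 4 = 2^2·1; with 5 mod 8 = 5, (2/5) = -1; sign now +1; continue with (1/5)
reached (1/5) = 1, so the symbol is +1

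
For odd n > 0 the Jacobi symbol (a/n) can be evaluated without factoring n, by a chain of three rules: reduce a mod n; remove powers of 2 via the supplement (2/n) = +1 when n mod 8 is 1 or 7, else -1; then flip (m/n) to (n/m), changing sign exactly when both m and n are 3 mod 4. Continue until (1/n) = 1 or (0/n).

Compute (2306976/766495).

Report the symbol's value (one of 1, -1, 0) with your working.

1

(2306976/766495) = (7491/766495)   [reduce mod 766495]
reciprocity: (7491/766495) = -1·(766495/7491) since 7491 mod 4 = 3, 766495 mod 4 = 3; sign now -1
(766495/7491) = (2413/7491)   [reduce mod 7491]
reciprocity: (2413/7491) = +1·(7491/2413) since 2413 mod 4 = 1, 7491 mod 4 = 3; sign now -1
(7491/2413) = (252/2413)   [reduce mod 2413]
252 = 2^2·63; (2/2413) = -1 since 2413 mod 8 = 5, so (252/2413) = (-1)^2·(63/2413); sign now -1
reciprocity: (63/2413) = +1·(2413/63) since 63 mod 4 = 3, 2413 mod 4 = 1; sign now -1
(2413/63) = (19/63)   [reduce mod 63]
reciprocity: (19/63) = -1·(63/19) since 19 mod 4 = 3, 63 mod 4 = 3; sign now +1
(63/19) = (6/19)   [reduce mod 19]
6 = 2^1·3; (2/19) = -1 since 19 mod 8 = 3, so (6/19) = (-1)^1·(3/19); sign now -1
reciprocity: (3/19) = -1·(19/3) since 3 mod 4 = 3, 19 mod 4 = 3; sign now +1
(19/3) = (1/3)   [reduce mod 3]
(1/3) = 1; final value = sign = +1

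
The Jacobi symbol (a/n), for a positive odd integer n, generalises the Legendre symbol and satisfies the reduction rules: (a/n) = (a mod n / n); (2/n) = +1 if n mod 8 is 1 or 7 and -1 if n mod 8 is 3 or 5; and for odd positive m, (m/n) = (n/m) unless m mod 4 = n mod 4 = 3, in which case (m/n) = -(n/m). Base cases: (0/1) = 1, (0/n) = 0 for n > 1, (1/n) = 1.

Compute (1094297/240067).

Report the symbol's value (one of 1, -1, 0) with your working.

1

(1094297/240067) = (134029/240067)   [reduce mod 240067]
reciprocity: (134029/240067) = +1·(240067/134029) since 134029 mod 4 = 1, 240067 mod 4 = 3; sign now +1
(240067/134029) = (106038/134029)   [reduce mod 134029]
106038 = 2^1·53019; (2/134029) = -1 since 134029 mod 8 = 5, so (106038/134029) = (-1)^1·(53019/134029); sign now -1
reciprocity: (53019/134029) = +1·(134029/53019) since 53019 mod 4 = 3, 134029 mod 4 = 1; sign now -1
(134029/53019) = (27991/53019)   [reduce mod 53019]
reciprocity: (27991/53019) = -1·(53019/27991) since 27991 mod 4 = 3, 53019 mod 4 = 3; sign now +1
(53019/27991) = (25028/27991)   [reduce mod 27991]
25028 = 2^2·6257; (2/27991) = +1 since 27991 mod 8 = 7, so (25028/27991) = (+1)^2·(6257/27991); sign now +1
reciprocity: (6257/27991) = +1·(27991/6257) since 6257 mod 4 = 1, 27991 mod 4 = 3; sign now +1
(27991/6257) = (2963/6257)   [reduce mod 6257]
reciprocity: (2963/6257) = +1·(6257/2963) since 2963 mod 4 = 3, 6257 mod 4 = 1; sign now +1
(6257/2963) = (331/2963)   [reduce mod 2963]
reciprocity: (331/2963) = -1·(2963/331) since 331 mod 4 = 3, 2963 mod 4 = 3; sign now -1
(2963/331) = (315/331)   [reduce mod 331]
reciprocity: (315/331) = -1·(331/315) since 315 mod 4 = 3, 331 mod 4 = 3; sign now +1
(331/315) = (16/315)   [reduce mod 315]
16 = 2^4·1; (2/315) = -1 since 315 mod 8 = 3, so (16/315) = (-1)^4·(1/315); sign now +1
(1/315) = 1; final value = sign = +1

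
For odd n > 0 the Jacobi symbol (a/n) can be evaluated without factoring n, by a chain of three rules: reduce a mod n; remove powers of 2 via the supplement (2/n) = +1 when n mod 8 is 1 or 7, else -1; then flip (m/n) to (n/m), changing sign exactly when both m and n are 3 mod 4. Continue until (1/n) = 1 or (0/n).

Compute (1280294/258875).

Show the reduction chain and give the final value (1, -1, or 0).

(1280294/258875) = (244794/258875)   [reduce mod 258875]
244794 = 2^1·122397; (2/258875) = -1 since 258875 mod 8 = 3, so (244794/258875) = (-1)^1·(122397/258875); sign now -1
reciprocity: (122397/258875) = +1·(258875/122397) since 122397 mod 4 = 1, 258875 mod 4 = 3; sign now -1
(258875/122397) = (14081/122397)   [reduce mod 122397]
reciprocity: (14081/122397) = +1·(122397/14081) since 14081 mod 4 = 1, 122397 mod 4 = 1; sign now -1
(122397/14081) = (9749/14081)   [reduce mod 14081]
reciprocity: (9749/14081) = +1·(14081/9749) since 9749 mod 4 = 1, 14081 mod 4 = 1; sign now -1
(14081/9749) = (4332/9749)   [reduce mod 9749]
4332 = 2^2·1083; (2/9749) = -1 since 9749 mod 8 = 5, so (4332/9749) = (-1)^2·(1083/9749); sign now -1
reciprocity: (1083/9749) = +1·(9749/1083) since 1083 mod 4 = 3, 9749 mod 4 = 1; sign now -1
(9749/1083) = (2/1083)   [reduce mod 1083]
2 = 2^1·1; (2/1083) = -1 since 1083 mod 8 = 3, so (2/1083) = (-1)^1·(1/1083); sign now +1
(1/1083) = 1; final value = sign = +1

1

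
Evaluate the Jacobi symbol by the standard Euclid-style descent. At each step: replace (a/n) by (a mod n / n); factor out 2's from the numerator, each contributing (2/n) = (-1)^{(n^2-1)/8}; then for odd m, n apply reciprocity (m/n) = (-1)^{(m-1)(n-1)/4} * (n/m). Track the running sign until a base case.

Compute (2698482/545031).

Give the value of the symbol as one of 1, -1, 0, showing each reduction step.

0

(2698482/545031) = (518358/545031)   [reduce mod 545031]
518358 = 2^1·259179; (2/545031) = +1 since 545031 mod 8 = 7, so (518358/545031) = (+1)^1·(259179/545031); sign now +1
reciprocity: (259179/545031) = -1·(545031/259179) since 259179 mod 4 = 3, 545031 mod 4 = 3; sign now -1
(545031/259179) = (26673/259179)   [reduce mod 259179]
reciprocity: (26673/259179) = +1·(259179/26673) since 26673 mod 4 = 1, 259179 mod 4 = 3; sign now -1
(259179/26673) = (19122/26673)   [reduce mod 26673]
19122 = 2^1·9561; (2/26673) = +1 since 26673 mod 8 = 1, so (19122/26673) = (+1)^1·(9561/26673); sign now -1
reciprocity: (9561/26673) = +1·(26673/9561) since 9561 mod 4 = 1, 26673 mod 4 = 1; sign now -1
(26673/9561) = (7551/9561)   [reduce mod 9561]
reciprocity: (7551/9561) = +1·(9561/7551) since 7551 mod 4 = 3, 9561 mod 4 = 1; sign now -1
(9561/7551) = (2010/7551)   [reduce mod 7551]
2010 = 2^1·1005; (2/7551) = +1 since 7551 mod 8 = 7, so (2010/7551) = (+1)^1·(1005/7551); sign now -1
reciprocity: (1005/7551) = +1·(7551/1005) since 1005 mod 4 = 1, 7551 mod 4 = 3; sign now -1
(7551/1005) = (516/1005)   [reduce mod 1005]
516 = 2^2·129; (2/1005) = -1 since 1005 mod 8 = 5, so (516/1005) = (-1)^2·(129/1005); sign now -1
reciprocity: (129/1005) = +1·(1005/129) since 129 mod 4 = 1, 1005 mod 4 = 1; sign now -1
(1005/129) = (102/129)   [reduce mod 129]
102 = 2^1·51; (2/129) = +1 since 129 mod 8 = 1, so (102/129) = (+1)^1·(51/129); sign now -1
reciprocity: (51/129) = +1·(129/51) since 51 mod 4 = 3, 129 mod 4 = 1; sign now -1
(129/51) = (27/51)   [reduce mod 51]
reciprocity: (27/51) = -1·(51/27) since 27 mod 4 = 3, 51 mod 4 = 3; sign now +1
(51/27) = (24/27)   [reduce mod 27]
24 = 2^3·3; (2/27) = -1 since 27 mod 8 = 3, so (24/27) = (-1)^3·(3/27); sign now -1
reciprocity: (3/27) = -1·(27/3) since 3 mod 4 = 3, 27 mod 4 = 3; sign now +1
(27/3) = (0/3)   [reduce mod 3]
(0/3) = 0   [gcd(a, n) > 1]; final value = 0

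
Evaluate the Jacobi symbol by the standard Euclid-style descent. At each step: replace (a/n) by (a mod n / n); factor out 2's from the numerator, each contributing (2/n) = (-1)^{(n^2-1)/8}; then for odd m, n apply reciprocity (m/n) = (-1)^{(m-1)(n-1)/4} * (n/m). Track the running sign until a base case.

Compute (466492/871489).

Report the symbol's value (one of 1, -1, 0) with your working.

466492 = 2^2·116623; (2/871489) = +1 since 871489 mod 8 = 1, so (466492/871489) = (+1)^2·(116623/871489); sign now +1
reciprocity: (116623/871489) = +1·(871489/116623) since 116623 mod 4 = 3, 871489 mod 4 = 1; sign now +1
(871489/116623) = (55128/116623)   [reduce mod 116623]
55128 = 2^3·6891; (2/116623) = +1 since 116623 mod 8 = 7, so (55128/116623) = (+1)^3·(6891/116623); sign now +1
reciprocity: (6891/116623) = -1·(116623/6891) since 6891 mod 4 = 3, 116623 mod 4 = 3; sign now -1
(116623/6891) = (6367/6891)   [reduce mod 6891]
reciprocity: (6367/6891) = -1·(6891/6367) since 6367 mod 4 = 3, 6891 mod 4 = 3; sign now +1
(6891/6367) = (524/6367)   [reduce mod 6367]
524 = 2^2·131; (2/6367) = +1 since 6367 mod 8 = 7, so (524/6367) = (+1)^2·(131/6367); sign now +1
reciprocity: (131/6367) = -1·(6367/131) since 131 mod 4 = 3, 6367 mod 4 = 3; sign now -1
(6367/131) = (79/131)   [reduce mod 131]
reciprocity: (79/131) = -1·(131/79) since 79 mod 4 = 3, 131 mod 4 = 3; sign now +1
(131/79) = (52/79)   [reduce mod 79]
52 = 2^2·13; (2/79) = +1 since 79 mod 8 = 7, so (52/79) = (+1)^2·(13/79); sign now +1
reciprocity: (13/79) = +1·(79/13) since 13 mod 4 = 1, 79 mod 4 = 3; sign now +1
(79/13) = (1/13)   [reduce mod 13]
(1/13) = 1; final value = sign = +1

1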